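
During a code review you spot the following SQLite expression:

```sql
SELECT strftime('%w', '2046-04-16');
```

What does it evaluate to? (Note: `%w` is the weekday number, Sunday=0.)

2046-04-16 is a Monday; with Sunday=0 that is 1.

1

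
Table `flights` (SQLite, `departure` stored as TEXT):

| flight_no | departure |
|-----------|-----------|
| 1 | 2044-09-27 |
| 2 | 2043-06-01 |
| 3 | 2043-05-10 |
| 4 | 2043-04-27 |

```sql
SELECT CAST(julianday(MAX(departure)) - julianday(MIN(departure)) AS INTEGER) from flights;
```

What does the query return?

MIN = 2043-04-27, MAX = 2044-09-27.
3 days remain in April 2043 after the 27th (30 − 27).
Full months from May 2043 through August 2044 contribute their day counts.
Then 27 days into September 2044.
Total: 3 + 31 + 30 + 31 + 31 + 30 + 31 + 30 + 31 + 31 + 29 + 31 + 30 + 31 + 30 + 31 + 31 + 27 = 519.

519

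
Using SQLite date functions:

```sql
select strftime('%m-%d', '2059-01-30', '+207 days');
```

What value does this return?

First apply '+207 days': 2059-01-30 → 2059-08-25.
`%m-%d` extracts the month-day: 08-25.

08-25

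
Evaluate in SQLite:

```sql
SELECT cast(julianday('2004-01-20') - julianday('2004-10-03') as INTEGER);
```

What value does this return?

11 days remain in January 2004 after the 20th (31 − 20).
Full months from February 2004 through September 2004 contribute their day counts.
Then 3 days into October 2004.
Total: 11 + 29 + 31 + 30 + 31 + 30 + 31 + 31 + 30 + 3 = 257.
The subtraction is earlier − later, so the result is −257 → -257.

-257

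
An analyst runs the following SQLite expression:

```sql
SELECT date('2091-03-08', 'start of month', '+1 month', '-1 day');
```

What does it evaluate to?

2091-03-31

`start of month` rewinds 2091-03-08 to 2091-03-01.
Adding +1 month to 2091-03-01 gives 2091-04-01.
Going back 1 day from 2091-04-01 reaches 2091-03-31 (last day of March, 31 days).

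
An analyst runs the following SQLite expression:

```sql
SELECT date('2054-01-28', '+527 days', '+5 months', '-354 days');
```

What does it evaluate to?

2054-12-20

Applying '+527 days' to 2054-01-28: counting 527 days forward gives 2055-07-09.
Adding +5 months to 2055-07-09 gives 2055-12-09.
Applying '-354 days' to 2055-12-09: counting 354 days back gives 2054-12-20.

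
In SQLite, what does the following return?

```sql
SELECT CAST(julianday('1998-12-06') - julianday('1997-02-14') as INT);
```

14 days remain in February 1997 after the 14th (28 − 14).
Full months from March 1997 through November 1998 contribute their day counts.
Then 6 days into December 1998.
Total: 14 + 31 + 30 + 31 + 30 + 31 + 31 + 30 + 31 + 30 + 31 + 31 + 28 + 31 + 30 + 31 + 30 + 31 + 31 + 30 + 31 + 30 + 6 = 660.

660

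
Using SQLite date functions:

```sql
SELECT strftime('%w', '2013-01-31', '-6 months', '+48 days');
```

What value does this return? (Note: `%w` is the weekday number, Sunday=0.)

1

First apply '-6 months', '+48 days': 2013-01-31 → 2012-09-17.
2012-09-17 is a Monday; with Sunday=0 that is 1.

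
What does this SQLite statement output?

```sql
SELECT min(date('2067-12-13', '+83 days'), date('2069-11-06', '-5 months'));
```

date('2067-12-13', '+83 days') → 2068-03-05.
date('2069-11-06', '-5 months') → 2069-06-06.
Earlier of the two is 2068-03-05.

2068-03-05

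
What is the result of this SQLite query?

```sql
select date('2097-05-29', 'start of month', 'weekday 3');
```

`start of month` rewinds 2097-05-29 to 2097-05-01.
`weekday 3` advances to the next Wednesday; 2097-05-01 is already a Wednesday, so it stays at 2097-05-01.

2097-05-01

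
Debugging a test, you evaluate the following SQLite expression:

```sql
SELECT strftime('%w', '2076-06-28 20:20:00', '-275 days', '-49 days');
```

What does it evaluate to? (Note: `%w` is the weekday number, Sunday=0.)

First apply '-275 days', '-49 days': 2076-06-28 20:20:00 → 2075-08-09 20:20:00.
2075-08-09 is a Friday; with Sunday=0 that is 5.

5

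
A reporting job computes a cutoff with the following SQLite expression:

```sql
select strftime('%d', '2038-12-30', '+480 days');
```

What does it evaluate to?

First apply '+480 days': 2038-12-30 → 2040-04-23.
`%d` extracts the 2-digit day of month: 23.

23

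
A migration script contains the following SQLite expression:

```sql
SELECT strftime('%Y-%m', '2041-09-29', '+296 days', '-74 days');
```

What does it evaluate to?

2042-05

First apply '+296 days', '-74 days': 2041-09-29 → 2042-05-09.
`%Y-%m` extracts the year-month: 2042-05.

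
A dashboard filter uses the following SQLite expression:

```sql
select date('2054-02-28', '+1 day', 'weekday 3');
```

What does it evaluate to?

February 2054 has 28 days; 0 remain after the 28th, so 1 days reach 2054-03-01.
`weekday 3` advances to the next Wednesday; 2054-03-01 is a Sunday, so it moves forward to 2054-03-04.

2054-03-04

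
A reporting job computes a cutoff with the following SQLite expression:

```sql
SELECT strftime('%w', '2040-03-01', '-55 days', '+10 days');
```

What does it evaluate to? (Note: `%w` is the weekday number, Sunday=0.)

First apply '-55 days', '+10 days': 2040-03-01 → 2040-01-16.
2040-01-16 is a Monday; with Sunday=0 that is 1.

1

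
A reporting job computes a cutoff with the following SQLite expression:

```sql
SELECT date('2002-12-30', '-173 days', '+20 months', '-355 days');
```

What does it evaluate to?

2003-03-21

Applying '-173 days' to 2002-12-30: counting 173 days back gives 2002-07-10.
Adding +20 months to 2002-07-10 gives 2004-03-10.
Applying '-355 days' to 2004-03-10: counting 355 days back gives 2003-03-21.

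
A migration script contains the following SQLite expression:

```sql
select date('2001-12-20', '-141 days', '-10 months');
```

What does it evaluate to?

Applying '-141 days' to 2001-12-20: counting 141 days back gives 2001-08-01.
Adding -10 months to 2001-08-01 gives 2000-10-01.

2000-10-01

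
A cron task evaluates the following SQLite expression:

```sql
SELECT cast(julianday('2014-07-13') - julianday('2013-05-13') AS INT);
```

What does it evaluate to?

18 days remain in May 2013 after the 13th (31 − 13).
Full months from June 2013 through June 2014 contribute their day counts.
Then 13 days into July 2014.
Total: 18 + 30 + 31 + 31 + 30 + 31 + 30 + 31 + 31 + 28 + 31 + 30 + 31 + 30 + 13 = 426.

426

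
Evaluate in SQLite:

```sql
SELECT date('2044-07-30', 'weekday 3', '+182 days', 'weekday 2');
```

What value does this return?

2045-02-07

`weekday 3` advances to the next Wednesday; 2044-07-30 is a Saturday, so it moves forward to 2044-08-03.
Applying '+182 days' to 2044-08-03: counting 182 days forward gives 2045-02-01.
`weekday 2` advances to the next Tuesday; 2045-02-01 is a Wednesday, so it moves forward to 2045-02-07.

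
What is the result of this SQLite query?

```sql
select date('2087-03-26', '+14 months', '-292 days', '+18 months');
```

2089-02-08

Adding +14 months to 2087-03-26 gives 2088-05-26.
Applying '-292 days' to 2088-05-26: counting 292 days back gives 2087-08-08.
Adding +18 months to 2087-08-08 gives 2089-02-08.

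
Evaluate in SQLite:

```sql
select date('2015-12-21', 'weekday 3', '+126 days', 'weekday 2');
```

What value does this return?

2016-05-03

`weekday 3` advances to the next Wednesday; 2015-12-21 is a Monday, so it moves forward to 2015-12-23.
Applying '+126 days' to 2015-12-23: counting 126 days forward gives 2016-04-27.
`weekday 2` advances to the next Tuesday; 2016-04-27 is a Wednesday, so it moves forward to 2016-05-03.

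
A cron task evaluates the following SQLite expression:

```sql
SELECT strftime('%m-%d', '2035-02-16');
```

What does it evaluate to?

02-16

`%m-%d` extracts the month-day: 02-16.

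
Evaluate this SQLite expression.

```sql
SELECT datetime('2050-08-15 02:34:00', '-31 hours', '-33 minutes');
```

-31 hours from 2050-08-15 02:34:00 is 2050-08-13 19:34:00 (crosses midnight).
-33 minutes from 2050-08-13 19:34:00 is 2050-08-13 19:01:00.

2050-08-13 19:01:00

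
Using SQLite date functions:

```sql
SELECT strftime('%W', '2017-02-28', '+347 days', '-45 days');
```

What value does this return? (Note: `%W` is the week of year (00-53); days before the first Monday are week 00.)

First apply '+347 days', '-45 days': 2017-02-28 → 2017-12-27.
2017-12-27 is a Wednesday. SQLite's %W counts Mondays since the year started; the result is 52.

52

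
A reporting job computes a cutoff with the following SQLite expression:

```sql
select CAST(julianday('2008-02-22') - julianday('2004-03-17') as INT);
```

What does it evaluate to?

14 days remain in March 2004 after the 17th (31 − 17).
Full months from April 2004 through January 2008 contribute their day counts.
Then 22 days into February 2008.
Total: 14 + 30 + 31 + 30 + 31 + 31 + 30 + 31 + 30 + 31 + 31 + 28 + 31 + 30 + 31 + 30 + 31 + 31 + 30 + 31 + 30 + 31 + 31 + 28 + 31 + 30 + 31 + 30 + 31 + 31 + 30 + 31 + 30 + 31 + 31 + 28 + 31 + 30 + 31 + 30 + 31 + 31 + 30 + 31 + 30 + 31 + 31 + 22 = 1437.

1437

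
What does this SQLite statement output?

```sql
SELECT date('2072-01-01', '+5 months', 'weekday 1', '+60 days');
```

2072-08-05

Adding +5 months to 2072-01-01 gives 2072-06-01.
`weekday 1` advances to the next Monday; 2072-06-01 is a Wednesday, so it moves forward to 2072-06-06.
Applying '+60 days' to 2072-06-06: counting 60 days forward gives 2072-08-05.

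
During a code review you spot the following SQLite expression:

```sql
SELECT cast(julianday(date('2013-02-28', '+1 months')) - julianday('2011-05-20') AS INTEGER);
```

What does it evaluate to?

Adding +1 month to 2013-02-28 gives 2013-03-28.
11 days remain in May 2011 after the 20th (31 − 20).
Full months from June 2011 through February 2013 contribute their day counts.
Then 28 days into March 2013.
Total: 11 + 30 + 31 + 31 + 30 + 31 + 30 + 31 + 31 + 29 + 31 + 30 + 31 + 30 + 31 + 31 + 30 + 31 + 30 + 31 + 31 + 28 + 28 = 678.

678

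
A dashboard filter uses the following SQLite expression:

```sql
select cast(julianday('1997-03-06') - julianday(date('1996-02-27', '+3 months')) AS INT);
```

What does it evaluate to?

Adding +3 months to 1996-02-27 gives 1996-05-27.
4 days remain in May 1996 after the 27th (31 − 27).
Full months from June 1996 through February 1997 contribute their day counts.
Then 6 days into March 1997.
Total: 4 + 30 + 31 + 31 + 30 + 31 + 30 + 31 + 31 + 28 + 6 = 283.

283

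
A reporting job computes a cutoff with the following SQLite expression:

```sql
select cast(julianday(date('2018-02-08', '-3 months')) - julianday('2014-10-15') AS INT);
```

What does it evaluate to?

1120

Adding -3 months to 2018-02-08 gives 2017-11-08.
16 days remain in October 2014 after the 15th (31 − 15).
Full months from November 2014 through October 2017 contribute their day counts.
Then 8 days into November 2017.
Total: 16 + 30 + 31 + 31 + 28 + 31 + 30 + 31 + 30 + 31 + 31 + 30 + 31 + 30 + 31 + 31 + 29 + 31 + 30 + 31 + 30 + 31 + 31 + 30 + 31 + 30 + 31 + 31 + 28 + 31 + 30 + 31 + 30 + 31 + 31 + 30 + 31 + 8 = 1120.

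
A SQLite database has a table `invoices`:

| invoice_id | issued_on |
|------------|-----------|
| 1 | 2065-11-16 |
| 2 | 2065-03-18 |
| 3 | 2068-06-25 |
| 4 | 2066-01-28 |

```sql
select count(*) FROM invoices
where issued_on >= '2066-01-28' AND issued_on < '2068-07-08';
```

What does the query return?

2

Rows in [2066-01-28, 2068-07-08): 2068-06-25, 2066-01-28 → 2 rows.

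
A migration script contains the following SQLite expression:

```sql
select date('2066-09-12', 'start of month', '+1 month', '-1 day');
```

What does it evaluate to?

`start of month` rewinds 2066-09-12 to 2066-09-01.
Adding +1 month to 2066-09-01 gives 2066-10-01.
Going back 1 day from 2066-10-01 reaches 2066-09-30 (last day of September, 30 days).

2066-09-30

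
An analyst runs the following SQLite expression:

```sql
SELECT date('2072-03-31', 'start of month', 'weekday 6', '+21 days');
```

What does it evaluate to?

2072-03-26

`start of month` rewinds 2072-03-31 to 2072-03-01.
`weekday 6` advances to the next Saturday; 2072-03-01 is a Tuesday, so it moves forward to 2072-03-05.
Advancing 21 more days within March lands on 2072-03-26.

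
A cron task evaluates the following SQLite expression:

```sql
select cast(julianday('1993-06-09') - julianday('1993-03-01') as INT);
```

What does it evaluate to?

100

30 days remain in March 1993 after the 1st (31 − 1).
April 1993: 30 days.
May 1993: 31 days.
Then 9 days into June 1993.
Total: 30 + 30 + 31 + 9 = 100.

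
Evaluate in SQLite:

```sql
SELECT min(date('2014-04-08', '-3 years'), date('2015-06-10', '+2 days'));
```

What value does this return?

2011-04-08

date('2014-04-08', '-3 years') → 2011-04-08.
date('2015-06-10', '+2 days') → 2015-06-12.
Earlier of the two is 2011-04-08.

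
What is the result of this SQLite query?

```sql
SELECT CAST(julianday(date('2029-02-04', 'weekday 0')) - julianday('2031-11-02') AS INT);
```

`weekday 0` advances to the next Sunday; 2029-02-04 is already a Sunday, so it stays at 2029-02-04.
24 days remain in February 2029 after the 4th (28 − 4).
Full months from March 2029 through October 2031 contribute their day counts.
Then 2 days into November 2031.
Total: 24 + 31 + 30 + 31 + 30 + 31 + 31 + 30 + 31 + 30 + 31 + 31 + 28 + 31 + 30 + 31 + 30 + 31 + 31 + 30 + 31 + 30 + 31 + 31 + 28 + 31 + 30 + 31 + 30 + 31 + 31 + 30 + 31 + 2 = 1001.
The subtraction is earlier − later, so the result is −1001 → -1001.

-1001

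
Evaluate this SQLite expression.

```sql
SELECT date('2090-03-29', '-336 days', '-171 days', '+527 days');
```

Applying '-336 days' to 2090-03-29: counting 336 days back gives 2089-04-27.
Applying '-171 days' to 2089-04-27: counting 171 days back gives 2088-11-07.
Applying '+527 days' to 2088-11-07: counting 527 days forward gives 2090-04-18.

2090-04-18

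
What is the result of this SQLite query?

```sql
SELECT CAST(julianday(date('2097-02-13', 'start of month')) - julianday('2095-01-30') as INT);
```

733

`start of month` rewinds 2097-02-13 to 2097-02-01.
1 day remains in January 2095 after the 30th (31 − 30).
Full months from February 2095 through January 2097 contribute their day counts.
Then 1 day into February 2097.
Total: 1 + 28 + 31 + 30 + 31 + 30 + 31 + 31 + 30 + 31 + 30 + 31 + 31 + 29 + 31 + 30 + 31 + 30 + 31 + 31 + 30 + 31 + 30 + 31 + 31 + 1 = 733.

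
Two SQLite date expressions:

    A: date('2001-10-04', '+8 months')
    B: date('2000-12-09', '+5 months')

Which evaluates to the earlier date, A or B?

A = 2002-06-04.
B = 2001-05-09.
B is earlier.

B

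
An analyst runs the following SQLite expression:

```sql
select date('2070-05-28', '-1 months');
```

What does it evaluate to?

Adding -1 month to 2070-05-28 gives 2070-04-28.

2070-04-28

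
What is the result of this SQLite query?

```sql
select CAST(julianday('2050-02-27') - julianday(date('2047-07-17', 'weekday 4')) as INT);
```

`weekday 4` advances to the next Thursday; 2047-07-17 is a Wednesday, so it moves forward to 2047-07-18.
13 days remain in July 2047 after the 18th (31 − 18).
Full months from August 2047 through January 2050 contribute their day counts.
Then 27 days into February 2050.
Total: 13 + 31 + 30 + 31 + 30 + 31 + 31 + 29 + 31 + 30 + 31 + 30 + 31 + 31 + 30 + 31 + 30 + 31 + 31 + 28 + 31 + 30 + 31 + 30 + 31 + 31 + 30 + 31 + 30 + 31 + 31 + 27 = 955.

955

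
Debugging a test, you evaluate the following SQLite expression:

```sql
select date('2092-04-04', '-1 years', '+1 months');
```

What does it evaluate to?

Adding -1 year to 2092-04-04 gives 2091-04-04.
Adding +1 month to 2091-04-04 gives 2091-05-04.

2091-05-04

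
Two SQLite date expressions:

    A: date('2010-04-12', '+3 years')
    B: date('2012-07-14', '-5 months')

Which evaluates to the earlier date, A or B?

A = 2013-04-12.
B = 2012-02-14.
B is earlier.

B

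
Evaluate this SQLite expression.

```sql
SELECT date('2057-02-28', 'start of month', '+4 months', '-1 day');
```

2057-05-31

`start of month` rewinds 2057-02-28 to 2057-02-01.
Adding +4 months to 2057-02-01 gives 2057-06-01.
Going back 1 day from 2057-06-01 reaches 2057-05-31 (last day of May, 31 days).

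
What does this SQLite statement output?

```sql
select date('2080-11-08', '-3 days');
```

Going back 3 days within November lands on 2080-11-05.

2080-11-05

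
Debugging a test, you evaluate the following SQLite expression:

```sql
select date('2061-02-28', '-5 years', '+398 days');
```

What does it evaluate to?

2057-04-01

Adding -5 years to 2061-02-28 gives 2056-02-28.
Applying '+398 days' to 2056-02-28: counting 398 days forward gives 2057-04-01.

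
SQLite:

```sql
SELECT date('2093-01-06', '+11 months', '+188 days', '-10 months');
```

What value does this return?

2093-08-12

Adding +11 months to 2093-01-06 gives 2093-12-06.
Applying '+188 days' to 2093-12-06: counting 188 days forward gives 2094-06-12.
Adding -10 months to 2094-06-12 gives 2093-08-12.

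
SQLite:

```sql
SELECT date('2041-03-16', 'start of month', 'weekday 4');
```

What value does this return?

`start of month` rewinds 2041-03-16 to 2041-03-01.
`weekday 4` advances to the next Thursday; 2041-03-01 is a Friday, so it moves forward to 2041-03-07.

2041-03-07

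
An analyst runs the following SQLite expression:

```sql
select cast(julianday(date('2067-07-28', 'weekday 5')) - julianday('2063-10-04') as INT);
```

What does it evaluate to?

`weekday 5` advances to the next Friday; 2067-07-28 is a Thursday, so it moves forward to 2067-07-29.
27 days remain in October 2063 after the 4th (31 − 4).
Full months from November 2063 through June 2067 contribute their day counts.
Then 29 days into July 2067.
Total: 27 + 30 + 31 + 31 + 29 + 31 + 30 + 31 + 30 + 31 + 31 + 30 + 31 + 30 + 31 + 31 + 28 + 31 + 30 + 31 + 30 + 31 + 31 + 30 + 31 + 30 + 31 + 31 + 28 + 31 + 30 + 31 + 30 + 31 + 31 + 30 + 31 + 30 + 31 + 31 + 28 + 31 + 30 + 31 + 30 + 29 = 1394.

1394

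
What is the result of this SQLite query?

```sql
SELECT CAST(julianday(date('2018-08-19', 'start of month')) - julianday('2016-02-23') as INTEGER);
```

890

`start of month` rewinds 2018-08-19 to 2018-08-01.
6 days remain in February 2016 after the 23rd (29 − 23).
Full months from March 2016 through July 2018 contribute their day counts.
Then 1 day into August 2018.
Total: 6 + 31 + 30 + 31 + 30 + 31 + 31 + 30 + 31 + 30 + 31 + 31 + 28 + 31 + 30 + 31 + 30 + 31 + 31 + 30 + 31 + 30 + 31 + 31 + 28 + 31 + 30 + 31 + 30 + 31 + 1 = 890.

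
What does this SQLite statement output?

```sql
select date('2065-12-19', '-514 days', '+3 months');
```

2064-10-23

Applying '-514 days' to 2065-12-19: counting 514 days back gives 2064-07-23.
Adding +3 months to 2064-07-23 gives 2064-10-23.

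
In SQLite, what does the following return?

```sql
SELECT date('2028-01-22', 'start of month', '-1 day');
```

`start of month` rewinds 2028-01-22 to 2028-01-01.
Going back 1 day from 2028-01-01 reaches 2027-12-31 (last day of December, 31 days).

2027-12-31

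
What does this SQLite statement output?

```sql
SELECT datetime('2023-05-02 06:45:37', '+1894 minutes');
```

1894 minutes = 31h 34m; +1894 minutes from 2023-05-02 06:45:37 is 2023-05-03 14:19:37 (crosses midnight).

2023-05-03 14:19:37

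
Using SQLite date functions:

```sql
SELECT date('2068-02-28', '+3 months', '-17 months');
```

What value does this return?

2066-12-28

Adding +3 months to 2068-02-28 gives 2068-05-28.
Adding -17 months to 2068-05-28 gives 2066-12-28.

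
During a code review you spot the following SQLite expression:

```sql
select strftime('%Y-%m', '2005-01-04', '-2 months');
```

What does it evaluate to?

2004-11

First apply '-2 months': 2005-01-04 → 2004-11-04.
`%Y-%m` extracts the year-month: 2004-11.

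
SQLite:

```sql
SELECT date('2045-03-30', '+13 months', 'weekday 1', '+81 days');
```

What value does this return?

2046-07-20

Adding +13 months to 2045-03-30 gives 2046-04-30.
`weekday 1` advances to the next Monday; 2046-04-30 is already a Monday, so it stays at 2046-04-30.
Applying '+81 days' to 2046-04-30: counting 81 days forward gives 2046-07-20.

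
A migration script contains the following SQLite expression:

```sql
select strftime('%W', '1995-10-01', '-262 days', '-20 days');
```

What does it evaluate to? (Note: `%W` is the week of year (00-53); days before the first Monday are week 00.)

First apply '-262 days', '-20 days': 1995-10-01 → 1994-12-23.
1994-12-23 is a Friday. SQLite's %W counts Mondays since the year started; the result is 51.

51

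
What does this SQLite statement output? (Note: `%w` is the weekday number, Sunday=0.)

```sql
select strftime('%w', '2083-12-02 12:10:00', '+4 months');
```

0

First apply '+4 months': 2083-12-02 12:10:00 → 2084-04-02 12:10:00.
2084-04-02 is a Sunday; with Sunday=0 that is 0.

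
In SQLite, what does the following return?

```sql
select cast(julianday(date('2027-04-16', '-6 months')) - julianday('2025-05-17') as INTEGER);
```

Adding -6 months to 2027-04-16 gives 2026-10-16.
14 days remain in May 2025 after the 17th (31 − 17).
Full months from June 2025 through September 2026 contribute their day counts.
Then 16 days into October 2026.
Total: 14 + 30 + 31 + 31 + 30 + 31 + 30 + 31 + 31 + 28 + 31 + 30 + 31 + 30 + 31 + 31 + 30 + 16 = 517.

517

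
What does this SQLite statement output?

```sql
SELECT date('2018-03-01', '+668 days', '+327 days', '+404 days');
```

Applying '+668 days' to 2018-03-01: counting 668 days forward gives 2019-12-29.
Applying '+327 days' to 2019-12-29: counting 327 days forward gives 2020-11-20.
Applying '+404 days' to 2020-11-20: counting 404 days forward gives 2021-12-29.

2021-12-29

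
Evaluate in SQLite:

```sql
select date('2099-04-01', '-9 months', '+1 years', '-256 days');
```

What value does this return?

2098-10-18

Adding -9 months to 2099-04-01 gives 2098-07-01.
Adding +1 year to 2098-07-01 gives 2099-07-01.
Applying '-256 days' to 2099-07-01: counting 256 days back gives 2098-10-18.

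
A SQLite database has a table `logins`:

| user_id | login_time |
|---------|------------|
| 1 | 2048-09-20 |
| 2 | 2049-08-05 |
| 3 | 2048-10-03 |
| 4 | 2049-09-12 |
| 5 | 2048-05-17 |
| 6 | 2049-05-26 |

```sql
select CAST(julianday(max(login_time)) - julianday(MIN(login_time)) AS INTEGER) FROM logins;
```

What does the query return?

483

MIN = 2048-05-17, MAX = 2049-09-12.
14 days remain in May 2048 after the 17th (31 − 17).
Full months from June 2048 through August 2049 contribute their day counts.
Then 12 days into September 2049.
Total: 14 + 30 + 31 + 31 + 30 + 31 + 30 + 31 + 31 + 28 + 31 + 30 + 31 + 30 + 31 + 31 + 12 = 483.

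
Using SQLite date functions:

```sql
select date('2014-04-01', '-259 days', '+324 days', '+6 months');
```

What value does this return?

2014-12-05

Applying '-259 days' to 2014-04-01: counting 259 days back gives 2013-07-16.
Applying '+324 days' to 2013-07-16: counting 324 days forward gives 2014-06-05.
Adding +6 months to 2014-06-05 gives 2014-12-05.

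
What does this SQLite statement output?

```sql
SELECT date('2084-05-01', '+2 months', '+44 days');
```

2084-08-14

Adding +2 months to 2084-05-01 gives 2084-07-01.
Applying '+44 days' to 2084-07-01: counting 44 days forward gives 2084-08-14.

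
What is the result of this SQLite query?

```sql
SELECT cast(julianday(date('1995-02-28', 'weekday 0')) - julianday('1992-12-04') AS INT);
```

821

`weekday 0` advances to the next Sunday; 1995-02-28 is a Tuesday, so it moves forward to 1995-03-05.
27 days remain in December 1992 after the 4th (31 − 4).
Full months from January 1993 through February 1995 contribute their day counts.
Then 5 days into March 1995.
Total: 27 + 31 + 28 + 31 + 30 + 31 + 30 + 31 + 31 + 30 + 31 + 30 + 31 + 31 + 28 + 31 + 30 + 31 + 30 + 31 + 31 + 30 + 31 + 30 + 31 + 31 + 28 + 5 = 821.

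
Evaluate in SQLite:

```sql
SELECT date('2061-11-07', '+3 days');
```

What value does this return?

Advancing 3 more days within November lands on 2061-11-10.

2061-11-10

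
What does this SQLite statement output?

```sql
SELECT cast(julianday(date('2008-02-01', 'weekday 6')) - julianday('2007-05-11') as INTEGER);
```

`weekday 6` advances to the next Saturday; 2008-02-01 is a Friday, so it moves forward to 2008-02-02.
20 days remain in May 2007 after the 11th (31 − 11).
Full months from June 2007 through January 2008 contribute their day counts.
Then 2 days into February 2008.
Total: 20 + 30 + 31 + 31 + 30 + 31 + 30 + 31 + 31 + 2 = 267.

267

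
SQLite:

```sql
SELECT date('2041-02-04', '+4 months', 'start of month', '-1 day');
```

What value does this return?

2041-05-31

Adding +4 months to 2041-02-04 gives 2041-06-04.
`start of month` rewinds 2041-06-04 to 2041-06-01.
Going back 1 day from 2041-06-01 reaches 2041-05-31 (last day of May, 31 days).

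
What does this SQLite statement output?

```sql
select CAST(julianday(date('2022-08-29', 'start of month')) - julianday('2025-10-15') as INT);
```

-1171

`start of month` rewinds 2022-08-29 to 2022-08-01.
30 days remain in August 2022 after the 1st (31 − 1).
Full months from September 2022 through September 2025 contribute their day counts.
Then 15 days into October 2025.
Total: 30 + 30 + 31 + 30 + 31 + 31 + 28 + 31 + 30 + 31 + 30 + 31 + 31 + 30 + 31 + 30 + 31 + 31 + 29 + 31 + 30 + 31 + 30 + 31 + 31 + 30 + 31 + 30 + 31 + 31 + 28 + 31 + 30 + 31 + 30 + 31 + 31 + 30 + 15 = 1171.
The subtraction is earlier − later, so the result is −1171 → -1171.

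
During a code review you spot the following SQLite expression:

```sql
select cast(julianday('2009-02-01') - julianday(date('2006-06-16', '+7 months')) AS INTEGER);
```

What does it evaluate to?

747

Adding +7 months to 2006-06-16 gives 2007-01-16.
15 days remain in January 2007 after the 16th (31 − 16).
Full months from February 2007 through January 2009 contribute their day counts.
Then 1 day into February 2009.
Total: 15 + 28 + 31 + 30 + 31 + 30 + 31 + 31 + 30 + 31 + 30 + 31 + 31 + 29 + 31 + 30 + 31 + 30 + 31 + 31 + 30 + 31 + 30 + 31 + 31 + 1 = 747.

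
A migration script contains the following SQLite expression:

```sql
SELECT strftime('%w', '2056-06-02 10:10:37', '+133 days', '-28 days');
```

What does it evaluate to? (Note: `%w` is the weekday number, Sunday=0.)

5

First apply '+133 days', '-28 days': 2056-06-02 10:10:37 → 2056-09-15 10:10:37.
2056-09-15 is a Friday; with Sunday=0 that is 5.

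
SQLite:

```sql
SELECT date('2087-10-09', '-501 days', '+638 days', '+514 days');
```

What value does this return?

Applying '-501 days' to 2087-10-09: counting 501 days back gives 2086-05-26.
Applying '+638 days' to 2086-05-26: counting 638 days forward gives 2088-02-23.
Applying '+514 days' to 2088-02-23: counting 514 days forward gives 2089-07-21.

2089-07-21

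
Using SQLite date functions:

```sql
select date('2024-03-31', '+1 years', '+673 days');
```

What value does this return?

Adding +1 year to 2024-03-31 gives 2025-03-31.
Applying '+673 days' to 2025-03-31: counting 673 days forward gives 2027-02-02.

2027-02-02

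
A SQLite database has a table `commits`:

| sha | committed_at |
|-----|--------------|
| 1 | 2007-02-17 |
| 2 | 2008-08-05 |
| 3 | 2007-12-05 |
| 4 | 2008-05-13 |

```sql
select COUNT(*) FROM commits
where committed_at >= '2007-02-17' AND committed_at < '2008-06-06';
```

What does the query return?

Rows in [2007-02-17, 2008-06-06): 2007-02-17, 2007-12-05, 2008-05-13 → 3 rows.

3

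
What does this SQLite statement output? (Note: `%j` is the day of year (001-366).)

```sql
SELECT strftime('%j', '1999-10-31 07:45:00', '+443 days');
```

016

First apply '+443 days': 1999-10-31 07:45:00 → 2001-01-16 07:45:00.
Day-of-year for 2001-01-16: days since 2001-01-01 inclusive = 16, zero-padded to 016.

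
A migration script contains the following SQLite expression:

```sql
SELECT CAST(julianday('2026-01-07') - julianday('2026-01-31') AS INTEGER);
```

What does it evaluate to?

-24

Both dates are in January 2026: 31 − 7 = 24.
The subtraction is earlier − later, so the result is −24 → -24.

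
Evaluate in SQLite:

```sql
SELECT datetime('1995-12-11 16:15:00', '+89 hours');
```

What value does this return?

+89 hours from 1995-12-11 16:15:00 is 1995-12-15 09:15:00 (crosses midnight).

1995-12-15 09:15:00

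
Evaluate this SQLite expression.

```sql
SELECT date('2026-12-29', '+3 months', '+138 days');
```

Adding +3 months to 2026-12-29 gives 2027-03-29.
Applying '+138 days' to 2027-03-29: counting 138 days forward gives 2027-08-14.

2027-08-14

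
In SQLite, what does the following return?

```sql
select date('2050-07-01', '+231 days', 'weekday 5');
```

2051-02-17

Applying '+231 days' to 2050-07-01: counting 231 days forward gives 2051-02-17.
`weekday 5` advances to the next Friday; 2051-02-17 is already a Friday, so it stays at 2051-02-17.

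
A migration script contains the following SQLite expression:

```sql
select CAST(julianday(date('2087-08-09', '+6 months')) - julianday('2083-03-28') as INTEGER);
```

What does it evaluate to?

1779

Adding +6 months to 2087-08-09 gives 2088-02-09.
3 days remain in March 2083 after the 28th (31 − 28).
Full months from April 2083 through January 2088 contribute their day counts.
Then 9 days into February 2088.
Total: 3 + 30 + 31 + 30 + 31 + 31 + 30 + 31 + 30 + 31 + 31 + 29 + 31 + 30 + 31 + 30 + 31 + 31 + 30 + 31 + 30 + 31 + 31 + 28 + 31 + 30 + 31 + 30 + 31 + 31 + 30 + 31 + 30 + 31 + 31 + 28 + 31 + 30 + 31 + 30 + 31 + 31 + 30 + 31 + 30 + 31 + 31 + 28 + 31 + 30 + 31 + 30 + 31 + 31 + 30 + 31 + 30 + 31 + 31 + 9 = 1779.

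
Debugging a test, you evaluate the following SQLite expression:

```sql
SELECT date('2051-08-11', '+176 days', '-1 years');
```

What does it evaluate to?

Applying '+176 days' to 2051-08-11: counting 176 days forward gives 2052-02-03.
Adding -1 year to 2052-02-03 gives 2051-02-03.

2051-02-03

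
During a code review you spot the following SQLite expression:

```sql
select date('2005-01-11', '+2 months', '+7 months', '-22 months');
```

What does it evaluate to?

2003-12-11

Adding +2 months to 2005-01-11 gives 2005-03-11.
Adding +7 months to 2005-03-11 gives 2005-10-11.
Adding -22 months to 2005-10-11 gives 2003-12-11.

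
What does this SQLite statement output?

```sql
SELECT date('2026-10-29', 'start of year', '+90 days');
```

2026-04-01

`start of year` rewinds 2026-10-29 to 2026-01-01.
Applying '+90 days' to 2026-01-01: counting 90 days forward gives 2026-04-01.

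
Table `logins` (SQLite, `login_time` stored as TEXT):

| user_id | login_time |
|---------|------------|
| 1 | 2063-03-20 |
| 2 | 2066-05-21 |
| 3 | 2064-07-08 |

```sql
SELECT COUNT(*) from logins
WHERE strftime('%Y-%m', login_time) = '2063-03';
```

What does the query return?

Rows with year-month 2063-03: 2063-03-20 → 1.

1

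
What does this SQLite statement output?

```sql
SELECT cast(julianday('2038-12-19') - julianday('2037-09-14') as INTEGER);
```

461

16 days remain in September 2037 after the 14th (30 − 14).
Full months from October 2037 through November 2038 contribute their day counts.
Then 19 days into December 2038.
Total: 16 + 31 + 30 + 31 + 31 + 28 + 31 + 30 + 31 + 30 + 31 + 31 + 30 + 31 + 30 + 19 = 461.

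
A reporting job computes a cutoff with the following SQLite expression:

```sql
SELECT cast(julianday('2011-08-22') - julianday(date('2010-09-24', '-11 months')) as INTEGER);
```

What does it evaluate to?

667

Adding -11 months to 2010-09-24 gives 2009-10-24.
7 days remain in October 2009 after the 24th (31 − 24).
Full months from November 2009 through July 2011 contribute their day counts.
Then 22 days into August 2011.
Total: 7 + 30 + 31 + 31 + 28 + 31 + 30 + 31 + 30 + 31 + 31 + 30 + 31 + 30 + 31 + 31 + 28 + 31 + 30 + 31 + 30 + 31 + 22 = 667.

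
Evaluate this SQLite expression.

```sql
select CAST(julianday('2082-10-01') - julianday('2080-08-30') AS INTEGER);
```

762

1 day remains in August 2080 after the 30th (31 − 30).
Full months from September 2080 through September 2082 contribute their day counts.
Then 1 day into October 2082.
Total: 1 + 30 + 31 + 30 + 31 + 31 + 28 + 31 + 30 + 31 + 30 + 31 + 31 + 30 + 31 + 30 + 31 + 31 + 28 + 31 + 30 + 31 + 30 + 31 + 31 + 30 + 1 = 762.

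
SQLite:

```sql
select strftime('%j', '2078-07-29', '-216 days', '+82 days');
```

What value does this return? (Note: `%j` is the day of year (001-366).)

First apply '-216 days', '+82 days': 2078-07-29 → 2078-03-17.
Day-of-year for 2078-03-17: days since 2078-01-01 inclusive = 76, zero-padded to 076.

076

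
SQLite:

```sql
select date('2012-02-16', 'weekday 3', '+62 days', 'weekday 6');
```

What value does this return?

2012-04-28

`weekday 3` advances to the next Wednesday; 2012-02-16 is a Thursday, so it moves forward to 2012-02-22.
Applying '+62 days' to 2012-02-22: counting 62 days forward gives 2012-04-24.
`weekday 6` advances to the next Saturday; 2012-04-24 is a Tuesday, so it moves forward to 2012-04-28.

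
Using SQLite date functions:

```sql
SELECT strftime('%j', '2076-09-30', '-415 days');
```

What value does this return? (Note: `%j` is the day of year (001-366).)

First apply '-415 days': 2076-09-30 → 2075-08-12.
Day-of-year for 2075-08-12: days since 2075-01-01 inclusive = 224, zero-padded to 224.

224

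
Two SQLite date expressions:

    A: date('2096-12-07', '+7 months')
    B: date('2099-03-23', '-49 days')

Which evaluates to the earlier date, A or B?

A = 2097-07-07.
B = 2099-02-02.
A is earlier.

A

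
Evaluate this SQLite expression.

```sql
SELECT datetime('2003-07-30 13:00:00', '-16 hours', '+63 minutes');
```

-16 hours from 2003-07-30 13:00:00 is 2003-07-29 21:00:00 (crosses midnight).
63 minutes = 1h 3m; +63 minutes from 2003-07-29 21:00:00 is 2003-07-29 22:03:00.

2003-07-29 22:03:00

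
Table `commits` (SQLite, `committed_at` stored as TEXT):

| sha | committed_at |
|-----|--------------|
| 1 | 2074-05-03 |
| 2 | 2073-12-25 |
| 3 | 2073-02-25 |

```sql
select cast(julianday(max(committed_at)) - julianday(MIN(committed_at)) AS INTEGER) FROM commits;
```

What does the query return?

432

MIN = 2073-02-25, MAX = 2074-05-03.
3 days remain in February 2073 after the 25th (28 − 25).
Full months from March 2073 through April 2074 contribute their day counts.
Then 3 days into May 2074.
Total: 3 + 31 + 30 + 31 + 30 + 31 + 31 + 30 + 31 + 30 + 31 + 31 + 28 + 31 + 30 + 3 = 432.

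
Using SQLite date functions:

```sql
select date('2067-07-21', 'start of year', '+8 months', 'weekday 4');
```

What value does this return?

2067-09-01

`start of year` rewinds 2067-07-21 to 2067-01-01.
Adding +8 months to 2067-01-01 gives 2067-09-01.
`weekday 4` advances to the next Thursday; 2067-09-01 is already a Thursday, so it stays at 2067-09-01.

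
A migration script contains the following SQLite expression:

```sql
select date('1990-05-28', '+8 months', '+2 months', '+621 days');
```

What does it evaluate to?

Adding +8 months to 1990-05-28 gives 1991-01-28.
Adding +2 months to 1991-01-28 gives 1991-03-28.
Applying '+621 days' to 1991-03-28: counting 621 days forward gives 1992-12-08.

1992-12-08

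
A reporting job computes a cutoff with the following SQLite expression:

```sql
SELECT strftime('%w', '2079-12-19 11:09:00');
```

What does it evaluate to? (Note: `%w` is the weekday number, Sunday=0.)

2079-12-19 is a Tuesday; with Sunday=0 that is 2.

2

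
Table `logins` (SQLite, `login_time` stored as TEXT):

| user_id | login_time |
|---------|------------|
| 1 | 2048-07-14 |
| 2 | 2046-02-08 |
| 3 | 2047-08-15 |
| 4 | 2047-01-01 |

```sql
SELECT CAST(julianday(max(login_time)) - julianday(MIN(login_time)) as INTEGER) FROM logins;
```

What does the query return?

887

MIN = 2046-02-08, MAX = 2048-07-14.
20 days remain in February 2046 after the 8th (28 − 8).
Full months from March 2046 through June 2048 contribute their day counts.
Then 14 days into July 2048.
Total: 20 + 31 + 30 + 31 + 30 + 31 + 31 + 30 + 31 + 30 + 31 + 31 + 28 + 31 + 30 + 31 + 30 + 31 + 31 + 30 + 31 + 30 + 31 + 31 + 29 + 31 + 30 + 31 + 30 + 14 = 887.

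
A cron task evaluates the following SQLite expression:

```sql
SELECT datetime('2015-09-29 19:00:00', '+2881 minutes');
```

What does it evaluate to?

2881 minutes = 48h 1m; +2881 minutes from 2015-09-29 19:00:00 is 2015-10-01 19:01:00 (crosses midnight).

2015-10-01 19:01:00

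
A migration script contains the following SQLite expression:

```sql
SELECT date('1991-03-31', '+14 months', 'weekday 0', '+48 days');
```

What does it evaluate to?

Adding +14 months to 1991-03-31 gives 1992-05-31.
`weekday 0` advances to the next Sunday; 1992-05-31 is already a Sunday, so it stays at 1992-05-31.
Applying '+48 days' to 1992-05-31: counting 48 days forward gives 1992-07-18.

1992-07-18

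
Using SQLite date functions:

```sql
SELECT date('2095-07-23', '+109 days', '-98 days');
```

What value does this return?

Applying '+109 days' to 2095-07-23: counting 109 days forward gives 2095-11-09.
Applying '-98 days' to 2095-11-09: counting 98 days back gives 2095-08-03.

2095-08-03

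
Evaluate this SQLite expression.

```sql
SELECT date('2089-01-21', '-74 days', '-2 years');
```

Applying '-74 days' to 2089-01-21: counting 74 days back gives 2088-11-08.
Adding -2 years to 2088-11-08 gives 2086-11-08.

2086-11-08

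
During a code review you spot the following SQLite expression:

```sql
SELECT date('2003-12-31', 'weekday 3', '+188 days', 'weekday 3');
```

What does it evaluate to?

`weekday 3` advances to the next Wednesday; 2003-12-31 is already a Wednesday, so it stays at 2003-12-31.
Applying '+188 days' to 2003-12-31: counting 188 days forward gives 2004-07-06.
`weekday 3` advances to the next Wednesday; 2004-07-06 is a Tuesday, so it moves forward to 2004-07-07.

2004-07-07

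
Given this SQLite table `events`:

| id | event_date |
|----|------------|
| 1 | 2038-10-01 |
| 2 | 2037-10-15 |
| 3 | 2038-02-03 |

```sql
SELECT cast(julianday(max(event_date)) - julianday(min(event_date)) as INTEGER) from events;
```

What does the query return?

351

MIN = 2037-10-15, MAX = 2038-10-01.
16 days remain in October 2037 after the 15th (31 − 15).
Full months from November 2037 through September 2038 contribute their day counts.
Then 1 day into October 2038.
Total: 16 + 30 + 31 + 31 + 28 + 31 + 30 + 31 + 30 + 31 + 31 + 30 + 1 = 351.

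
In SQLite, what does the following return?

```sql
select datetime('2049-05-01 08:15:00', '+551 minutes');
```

2049-05-01 17:26:00

551 minutes = 9h 11m; +551 minutes from 2049-05-01 08:15:00 is 2049-05-01 17:26:00.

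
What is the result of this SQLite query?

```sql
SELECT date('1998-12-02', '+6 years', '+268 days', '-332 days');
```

Adding +6 years to 1998-12-02 gives 2004-12-02.
Applying '+268 days' to 2004-12-02: counting 268 days forward gives 2005-08-27.
Applying '-332 days' to 2005-08-27: counting 332 days back gives 2004-09-29.

2004-09-29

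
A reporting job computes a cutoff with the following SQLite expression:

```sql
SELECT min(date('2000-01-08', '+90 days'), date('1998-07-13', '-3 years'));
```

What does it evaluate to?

1995-07-13

date('2000-01-08', '+90 days') → 2000-04-07.
date('1998-07-13', '-3 years') → 1995-07-13.
Earlier of the two is 1995-07-13.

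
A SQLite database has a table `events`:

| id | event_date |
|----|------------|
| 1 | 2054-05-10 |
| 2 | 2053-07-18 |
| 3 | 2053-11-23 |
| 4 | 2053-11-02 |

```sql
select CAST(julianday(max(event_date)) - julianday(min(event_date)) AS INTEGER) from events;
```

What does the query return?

296

MIN = 2053-07-18, MAX = 2054-05-10.
13 days remain in July 2053 after the 18th (31 − 18).
Full months from August 2053 through April 2054 contribute their day counts.
Then 10 days into May 2054.
Total: 13 + 31 + 30 + 31 + 30 + 31 + 31 + 28 + 31 + 30 + 10 = 296.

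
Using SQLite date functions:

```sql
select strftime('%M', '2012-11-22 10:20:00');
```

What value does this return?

20

`%M` extracts the 2-digit minute: 20.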